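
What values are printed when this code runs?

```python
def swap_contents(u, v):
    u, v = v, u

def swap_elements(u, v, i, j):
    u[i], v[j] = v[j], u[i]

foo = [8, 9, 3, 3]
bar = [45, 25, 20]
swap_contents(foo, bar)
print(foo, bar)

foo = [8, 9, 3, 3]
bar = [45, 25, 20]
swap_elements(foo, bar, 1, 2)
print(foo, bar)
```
[8, 9, 3, 3] [45, 25, 20]
[8, 20, 3, 3] [45, 25, 9]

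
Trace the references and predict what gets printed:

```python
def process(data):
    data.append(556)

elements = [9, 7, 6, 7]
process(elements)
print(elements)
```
[9, 7, 6, 7, 556]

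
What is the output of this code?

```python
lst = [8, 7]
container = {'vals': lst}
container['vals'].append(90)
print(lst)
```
[8, 7, 90]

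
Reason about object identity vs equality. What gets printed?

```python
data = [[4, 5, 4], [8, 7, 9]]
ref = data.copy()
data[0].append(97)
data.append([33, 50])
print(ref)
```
[[4, 5, 4, 97], [8, 7, 9]]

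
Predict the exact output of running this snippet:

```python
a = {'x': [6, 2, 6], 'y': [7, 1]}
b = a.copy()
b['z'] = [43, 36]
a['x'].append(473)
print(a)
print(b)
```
{'x': [6, 2, 6, 473], 'y': [7, 1]}
{'x': [6, 2, 6, 473], 'y': [7, 1], 'z': [43, 36]}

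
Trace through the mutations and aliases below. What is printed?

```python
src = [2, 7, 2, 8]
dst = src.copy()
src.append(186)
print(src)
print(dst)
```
[2, 7, 2, 8, 186]
[2, 7, 2, 8]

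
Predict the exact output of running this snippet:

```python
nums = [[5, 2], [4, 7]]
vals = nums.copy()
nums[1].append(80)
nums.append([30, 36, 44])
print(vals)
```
[[5, 2], [4, 7, 80]]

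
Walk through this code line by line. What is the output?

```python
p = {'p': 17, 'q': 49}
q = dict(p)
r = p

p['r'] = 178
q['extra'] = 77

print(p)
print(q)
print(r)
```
{'p': 17, 'q': 49, 'r': 178}
{'p': 17, 'q': 49, 'extra': 77}
{'p': 17, 'q': 49, 'r': 178}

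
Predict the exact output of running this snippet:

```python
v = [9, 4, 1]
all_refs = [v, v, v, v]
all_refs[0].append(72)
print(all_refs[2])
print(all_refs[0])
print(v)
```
[9, 4, 1, 72]
[9, 4, 1, 72]
[9, 4, 1, 72]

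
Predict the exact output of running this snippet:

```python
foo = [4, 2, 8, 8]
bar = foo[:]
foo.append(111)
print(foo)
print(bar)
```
[4, 2, 8, 8, 111]
[4, 2, 8, 8]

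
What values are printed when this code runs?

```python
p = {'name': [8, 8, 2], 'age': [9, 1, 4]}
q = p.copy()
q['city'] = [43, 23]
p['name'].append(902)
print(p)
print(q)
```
{'name': [8, 8, 2, 902], 'age': [9, 1, 4]}
{'name': [8, 8, 2, 902], 'age': [9, 1, 4], 'city': [43, 23]}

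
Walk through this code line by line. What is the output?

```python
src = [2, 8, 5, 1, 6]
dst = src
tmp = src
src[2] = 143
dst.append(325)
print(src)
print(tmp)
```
[2, 8, 143, 1, 6, 325]
[2, 8, 143, 1, 6, 325]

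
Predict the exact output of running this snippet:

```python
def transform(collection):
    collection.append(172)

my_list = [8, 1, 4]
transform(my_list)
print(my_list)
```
[8, 1, 4, 172]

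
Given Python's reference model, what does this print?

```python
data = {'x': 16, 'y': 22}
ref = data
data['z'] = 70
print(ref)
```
{'x': 16, 'y': 22, 'z': 70}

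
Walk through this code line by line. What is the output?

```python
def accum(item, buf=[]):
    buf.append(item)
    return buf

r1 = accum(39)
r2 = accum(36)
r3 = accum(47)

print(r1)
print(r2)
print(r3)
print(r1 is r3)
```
[39, 36, 47]
[39, 36, 47]
[39, 36, 47]
True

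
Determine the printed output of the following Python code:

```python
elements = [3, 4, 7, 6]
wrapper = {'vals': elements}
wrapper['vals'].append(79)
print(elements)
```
[3, 4, 7, 6, 79]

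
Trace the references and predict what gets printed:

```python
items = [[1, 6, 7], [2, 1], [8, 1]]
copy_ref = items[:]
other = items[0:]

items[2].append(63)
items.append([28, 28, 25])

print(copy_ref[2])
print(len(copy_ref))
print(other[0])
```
[8, 1, 63]
3
[1, 6, 7]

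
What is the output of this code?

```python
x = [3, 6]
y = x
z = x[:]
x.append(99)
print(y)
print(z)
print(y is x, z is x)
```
[3, 6, 99]
[3, 6]
True False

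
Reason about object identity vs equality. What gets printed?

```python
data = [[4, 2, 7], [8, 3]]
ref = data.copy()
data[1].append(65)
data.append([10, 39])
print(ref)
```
[[4, 2, 7], [8, 3, 65]]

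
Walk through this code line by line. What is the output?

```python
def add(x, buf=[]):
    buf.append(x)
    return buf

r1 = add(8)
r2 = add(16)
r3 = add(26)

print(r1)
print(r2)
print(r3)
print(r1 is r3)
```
[8, 16, 26]
[8, 16, 26]
[8, 16, 26]
True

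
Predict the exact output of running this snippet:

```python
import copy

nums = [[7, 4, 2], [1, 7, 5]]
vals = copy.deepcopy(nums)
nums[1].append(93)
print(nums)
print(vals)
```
[[7, 4, 2], [1, 7, 5, 93]]
[[7, 4, 2], [1, 7, 5]]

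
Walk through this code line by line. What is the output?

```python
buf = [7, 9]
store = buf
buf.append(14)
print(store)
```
[7, 9, 14]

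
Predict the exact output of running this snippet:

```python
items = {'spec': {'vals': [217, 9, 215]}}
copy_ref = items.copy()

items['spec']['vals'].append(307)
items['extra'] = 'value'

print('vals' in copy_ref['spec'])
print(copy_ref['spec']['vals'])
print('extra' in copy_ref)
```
True
[217, 9, 215, 307]
False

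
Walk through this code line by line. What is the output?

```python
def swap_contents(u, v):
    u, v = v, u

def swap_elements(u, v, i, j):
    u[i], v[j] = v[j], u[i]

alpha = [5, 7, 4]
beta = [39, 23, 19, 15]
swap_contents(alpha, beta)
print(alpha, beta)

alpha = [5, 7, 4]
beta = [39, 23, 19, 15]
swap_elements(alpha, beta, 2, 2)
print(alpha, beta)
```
[5, 7, 4] [39, 23, 19, 15]
[5, 7, 19] [39, 23, 4, 15]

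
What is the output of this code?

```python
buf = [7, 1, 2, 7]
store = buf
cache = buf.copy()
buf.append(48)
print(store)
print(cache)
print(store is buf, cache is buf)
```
[7, 1, 2, 7, 48]
[7, 1, 2, 7]
True False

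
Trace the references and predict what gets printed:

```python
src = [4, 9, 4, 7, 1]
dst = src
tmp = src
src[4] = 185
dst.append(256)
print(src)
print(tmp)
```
[4, 9, 4, 7, 185, 256]
[4, 9, 4, 7, 185, 256]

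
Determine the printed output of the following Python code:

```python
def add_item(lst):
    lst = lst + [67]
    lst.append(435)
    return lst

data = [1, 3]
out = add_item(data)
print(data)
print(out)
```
[1, 3]
[1, 3, 67, 435]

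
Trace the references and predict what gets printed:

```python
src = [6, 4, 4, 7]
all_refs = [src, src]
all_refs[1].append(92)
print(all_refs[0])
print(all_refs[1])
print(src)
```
[6, 4, 4, 7, 92]
[6, 4, 4, 7, 92]
[6, 4, 4, 7, 92]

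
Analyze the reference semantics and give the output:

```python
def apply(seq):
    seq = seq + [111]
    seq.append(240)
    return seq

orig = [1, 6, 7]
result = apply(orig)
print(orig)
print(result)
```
[1, 6, 7]
[1, 6, 7, 111, 240]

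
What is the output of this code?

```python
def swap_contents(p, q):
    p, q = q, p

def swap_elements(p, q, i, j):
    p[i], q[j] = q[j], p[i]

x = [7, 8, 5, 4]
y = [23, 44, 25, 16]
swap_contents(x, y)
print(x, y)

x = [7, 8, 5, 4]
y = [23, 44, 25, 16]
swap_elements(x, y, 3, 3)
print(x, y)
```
[7, 8, 5, 4] [23, 44, 25, 16]
[7, 8, 5, 16] [23, 44, 25, 4]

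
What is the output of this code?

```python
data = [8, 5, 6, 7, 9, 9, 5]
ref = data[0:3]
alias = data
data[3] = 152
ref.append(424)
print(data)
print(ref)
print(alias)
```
[8, 5, 6, 152, 9, 9, 5]
[8, 5, 6, 424]
[8, 5, 6, 152, 9, 9, 5]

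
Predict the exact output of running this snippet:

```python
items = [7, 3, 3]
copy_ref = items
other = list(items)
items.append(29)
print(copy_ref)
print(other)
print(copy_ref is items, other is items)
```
[7, 3, 3, 29]
[7, 3, 3]
True False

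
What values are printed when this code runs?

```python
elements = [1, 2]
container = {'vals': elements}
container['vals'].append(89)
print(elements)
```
[1, 2, 89]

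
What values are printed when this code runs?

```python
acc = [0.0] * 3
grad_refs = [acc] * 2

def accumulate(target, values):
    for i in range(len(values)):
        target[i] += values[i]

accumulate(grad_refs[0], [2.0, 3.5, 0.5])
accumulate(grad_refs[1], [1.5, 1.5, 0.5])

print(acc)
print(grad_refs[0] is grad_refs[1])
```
[3.5, 5.0, 1.0]
True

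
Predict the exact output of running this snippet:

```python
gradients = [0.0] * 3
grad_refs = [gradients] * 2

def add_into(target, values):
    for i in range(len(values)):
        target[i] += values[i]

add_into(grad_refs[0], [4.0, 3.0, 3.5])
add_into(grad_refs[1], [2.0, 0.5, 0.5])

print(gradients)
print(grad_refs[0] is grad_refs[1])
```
[6.0, 3.5, 4.0]
True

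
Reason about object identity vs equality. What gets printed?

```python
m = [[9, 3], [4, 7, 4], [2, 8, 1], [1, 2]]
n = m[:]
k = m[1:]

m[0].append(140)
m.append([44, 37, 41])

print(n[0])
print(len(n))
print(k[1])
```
[9, 3, 140]
4
[2, 8, 1]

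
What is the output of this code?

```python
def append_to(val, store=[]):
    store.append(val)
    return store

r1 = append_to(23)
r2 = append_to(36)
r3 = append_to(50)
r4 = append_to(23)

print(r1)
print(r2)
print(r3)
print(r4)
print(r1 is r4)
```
[23, 36, 50, 23]
[23, 36, 50, 23]
[23, 36, 50, 23]
[23, 36, 50, 23]
True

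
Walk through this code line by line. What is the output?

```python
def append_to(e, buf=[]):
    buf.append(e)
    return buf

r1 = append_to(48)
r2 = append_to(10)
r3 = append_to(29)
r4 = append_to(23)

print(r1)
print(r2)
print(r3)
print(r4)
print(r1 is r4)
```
[48, 10, 29, 23]
[48, 10, 29, 23]
[48, 10, 29, 23]
[48, 10, 29, 23]
True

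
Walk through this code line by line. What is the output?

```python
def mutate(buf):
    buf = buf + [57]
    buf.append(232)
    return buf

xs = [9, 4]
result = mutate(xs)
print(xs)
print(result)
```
[9, 4]
[9, 4, 57, 232]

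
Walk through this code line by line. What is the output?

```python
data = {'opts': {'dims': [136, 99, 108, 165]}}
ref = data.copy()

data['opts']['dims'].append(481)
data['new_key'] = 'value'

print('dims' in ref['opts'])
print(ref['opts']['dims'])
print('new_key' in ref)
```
True
[136, 99, 108, 165, 481]
False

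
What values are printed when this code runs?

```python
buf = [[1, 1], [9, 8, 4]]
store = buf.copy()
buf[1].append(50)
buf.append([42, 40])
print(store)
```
[[1, 1], [9, 8, 4, 50]]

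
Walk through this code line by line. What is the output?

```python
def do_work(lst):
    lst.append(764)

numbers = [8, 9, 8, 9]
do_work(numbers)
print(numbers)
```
[8, 9, 8, 9, 764]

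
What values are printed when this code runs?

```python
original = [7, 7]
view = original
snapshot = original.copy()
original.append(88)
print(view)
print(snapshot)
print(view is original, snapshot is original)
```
[7, 7, 88]
[7, 7]
True False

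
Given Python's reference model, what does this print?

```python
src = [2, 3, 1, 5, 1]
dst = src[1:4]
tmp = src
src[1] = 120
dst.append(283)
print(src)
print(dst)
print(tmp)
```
[2, 120, 1, 5, 1]
[3, 1, 5, 283]
[2, 120, 1, 5, 1]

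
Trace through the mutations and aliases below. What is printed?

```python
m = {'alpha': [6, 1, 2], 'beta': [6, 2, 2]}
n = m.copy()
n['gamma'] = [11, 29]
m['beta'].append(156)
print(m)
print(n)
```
{'alpha': [6, 1, 2], 'beta': [6, 2, 2, 156]}
{'alpha': [6, 1, 2], 'beta': [6, 2, 2, 156], 'gamma': [11, 29]}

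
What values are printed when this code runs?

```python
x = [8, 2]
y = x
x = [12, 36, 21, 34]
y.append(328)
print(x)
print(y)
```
[12, 36, 21, 34]
[8, 2, 328]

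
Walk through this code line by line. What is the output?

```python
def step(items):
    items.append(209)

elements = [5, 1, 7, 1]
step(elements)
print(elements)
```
[5, 1, 7, 1, 209]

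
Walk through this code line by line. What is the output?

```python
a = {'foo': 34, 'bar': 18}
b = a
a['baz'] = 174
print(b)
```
{'foo': 34, 'bar': 18, 'baz': 174}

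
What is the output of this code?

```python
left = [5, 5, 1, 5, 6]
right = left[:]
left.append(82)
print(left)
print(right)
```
[5, 5, 1, 5, 6, 82]
[5, 5, 1, 5, 6]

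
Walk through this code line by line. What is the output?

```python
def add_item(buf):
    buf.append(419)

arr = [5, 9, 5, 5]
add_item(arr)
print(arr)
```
[5, 9, 5, 5, 419]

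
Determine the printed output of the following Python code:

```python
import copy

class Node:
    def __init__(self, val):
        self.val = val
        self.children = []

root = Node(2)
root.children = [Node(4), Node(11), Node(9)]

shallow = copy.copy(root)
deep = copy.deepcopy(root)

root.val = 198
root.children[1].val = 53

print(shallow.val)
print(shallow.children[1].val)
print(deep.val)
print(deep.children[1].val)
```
2
53
2
11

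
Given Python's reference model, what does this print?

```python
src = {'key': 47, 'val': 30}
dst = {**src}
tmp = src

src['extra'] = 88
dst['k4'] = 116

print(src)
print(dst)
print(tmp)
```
{'key': 47, 'val': 30, 'extra': 88}
{'key': 47, 'val': 30, 'k4': 116}
{'key': 47, 'val': 30, 'extra': 88}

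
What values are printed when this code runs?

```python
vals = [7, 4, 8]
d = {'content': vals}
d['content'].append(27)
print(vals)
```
[7, 4, 8, 27]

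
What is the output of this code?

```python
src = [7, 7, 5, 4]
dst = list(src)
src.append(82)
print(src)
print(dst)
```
[7, 7, 5, 4, 82]
[7, 7, 5, 4]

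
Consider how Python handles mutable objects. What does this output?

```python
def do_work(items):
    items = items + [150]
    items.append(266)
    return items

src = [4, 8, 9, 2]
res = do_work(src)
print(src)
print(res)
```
[4, 8, 9, 2]
[4, 8, 9, 2, 150, 266]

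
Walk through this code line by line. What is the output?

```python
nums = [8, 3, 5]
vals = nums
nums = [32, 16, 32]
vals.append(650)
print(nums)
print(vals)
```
[32, 16, 32]
[8, 3, 5, 650]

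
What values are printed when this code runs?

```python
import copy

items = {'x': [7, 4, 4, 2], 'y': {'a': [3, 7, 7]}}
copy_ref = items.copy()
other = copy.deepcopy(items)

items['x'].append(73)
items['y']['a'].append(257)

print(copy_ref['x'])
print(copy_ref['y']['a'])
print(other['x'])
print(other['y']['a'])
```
[7, 4, 4, 2, 73]
[3, 7, 7, 257]
[7, 4, 4, 2]
[3, 7, 7]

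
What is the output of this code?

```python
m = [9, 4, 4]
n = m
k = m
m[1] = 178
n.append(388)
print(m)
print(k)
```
[9, 178, 4, 388]
[9, 178, 4, 388]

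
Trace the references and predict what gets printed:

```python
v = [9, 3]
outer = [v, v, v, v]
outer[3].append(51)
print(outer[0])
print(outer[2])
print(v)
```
[9, 3, 51]
[9, 3, 51]
[9, 3, 51]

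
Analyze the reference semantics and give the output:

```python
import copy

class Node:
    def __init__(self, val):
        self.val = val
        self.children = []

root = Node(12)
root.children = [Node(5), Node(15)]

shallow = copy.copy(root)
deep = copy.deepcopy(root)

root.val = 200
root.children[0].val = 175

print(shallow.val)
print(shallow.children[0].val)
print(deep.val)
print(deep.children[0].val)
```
12
175
12
5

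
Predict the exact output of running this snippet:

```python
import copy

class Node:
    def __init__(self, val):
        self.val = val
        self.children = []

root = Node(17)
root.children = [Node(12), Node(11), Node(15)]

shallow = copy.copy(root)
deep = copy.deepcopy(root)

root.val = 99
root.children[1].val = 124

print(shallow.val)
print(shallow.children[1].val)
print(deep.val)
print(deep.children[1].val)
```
17
124
17
11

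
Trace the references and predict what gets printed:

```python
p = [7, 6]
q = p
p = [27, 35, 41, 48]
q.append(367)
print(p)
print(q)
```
[27, 35, 41, 48]
[7, 6, 367]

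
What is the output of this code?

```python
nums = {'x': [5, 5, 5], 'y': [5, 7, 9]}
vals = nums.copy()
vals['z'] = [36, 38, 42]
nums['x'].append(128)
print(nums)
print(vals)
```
{'x': [5, 5, 5, 128], 'y': [5, 7, 9]}
{'x': [5, 5, 5, 128], 'y': [5, 7, 9], 'z': [36, 38, 42]}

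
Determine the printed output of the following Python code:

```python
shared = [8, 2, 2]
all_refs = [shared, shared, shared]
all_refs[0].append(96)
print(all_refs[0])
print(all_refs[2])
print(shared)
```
[8, 2, 2, 96]
[8, 2, 2, 96]
[8, 2, 2, 96]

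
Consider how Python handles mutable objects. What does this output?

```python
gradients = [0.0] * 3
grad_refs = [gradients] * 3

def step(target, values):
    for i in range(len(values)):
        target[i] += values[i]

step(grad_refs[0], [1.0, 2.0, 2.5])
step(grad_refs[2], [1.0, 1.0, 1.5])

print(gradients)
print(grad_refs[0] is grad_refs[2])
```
[2.0, 3.0, 4.0]
True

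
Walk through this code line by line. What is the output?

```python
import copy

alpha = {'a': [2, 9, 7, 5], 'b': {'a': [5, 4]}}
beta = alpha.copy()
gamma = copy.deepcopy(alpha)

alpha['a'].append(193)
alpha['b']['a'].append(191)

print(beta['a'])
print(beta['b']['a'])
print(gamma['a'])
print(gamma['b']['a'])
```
[2, 9, 7, 5, 193]
[5, 4, 191]
[2, 9, 7, 5]
[5, 4]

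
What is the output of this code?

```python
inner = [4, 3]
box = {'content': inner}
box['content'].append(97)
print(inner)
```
[4, 3, 97]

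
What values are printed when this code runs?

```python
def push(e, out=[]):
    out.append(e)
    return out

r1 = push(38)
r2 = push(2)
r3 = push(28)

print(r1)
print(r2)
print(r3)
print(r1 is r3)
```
[38, 2, 28]
[38, 2, 28]
[38, 2, 28]
True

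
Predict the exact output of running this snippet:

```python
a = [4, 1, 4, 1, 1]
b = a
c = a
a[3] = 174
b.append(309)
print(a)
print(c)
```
[4, 1, 4, 174, 1, 309]
[4, 1, 4, 174, 1, 309]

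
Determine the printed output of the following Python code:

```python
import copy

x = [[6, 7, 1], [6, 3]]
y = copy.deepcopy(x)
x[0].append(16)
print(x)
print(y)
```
[[6, 7, 1, 16], [6, 3]]
[[6, 7, 1], [6, 3]]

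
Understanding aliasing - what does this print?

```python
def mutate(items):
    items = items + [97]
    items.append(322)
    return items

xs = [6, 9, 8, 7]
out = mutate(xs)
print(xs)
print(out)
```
[6, 9, 8, 7]
[6, 9, 8, 7, 97, 322]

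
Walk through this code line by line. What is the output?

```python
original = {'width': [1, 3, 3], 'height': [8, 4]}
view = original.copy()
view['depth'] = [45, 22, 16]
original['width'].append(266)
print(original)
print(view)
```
{'width': [1, 3, 3, 266], 'height': [8, 4]}
{'width': [1, 3, 3, 266], 'height': [8, 4], 'depth': [45, 22, 16]}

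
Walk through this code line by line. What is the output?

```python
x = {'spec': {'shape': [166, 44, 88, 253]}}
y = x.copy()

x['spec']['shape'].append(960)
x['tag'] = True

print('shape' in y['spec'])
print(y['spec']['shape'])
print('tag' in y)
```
True
[166, 44, 88, 253, 960]
False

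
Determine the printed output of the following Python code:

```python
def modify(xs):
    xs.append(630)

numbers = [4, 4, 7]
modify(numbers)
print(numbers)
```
[4, 4, 7, 630]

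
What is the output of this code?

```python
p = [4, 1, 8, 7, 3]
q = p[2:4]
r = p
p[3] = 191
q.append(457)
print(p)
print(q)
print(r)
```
[4, 1, 8, 191, 3]
[8, 7, 457]
[4, 1, 8, 191, 3]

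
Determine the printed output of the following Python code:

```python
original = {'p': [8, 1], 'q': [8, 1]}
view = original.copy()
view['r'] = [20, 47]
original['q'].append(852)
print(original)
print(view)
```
{'p': [8, 1], 'q': [8, 1, 852]}
{'p': [8, 1], 'q': [8, 1, 852], 'r': [20, 47]}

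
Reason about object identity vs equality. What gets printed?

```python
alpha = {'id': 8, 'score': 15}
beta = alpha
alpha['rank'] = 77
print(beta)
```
{'id': 8, 'score': 15, 'rank': 77}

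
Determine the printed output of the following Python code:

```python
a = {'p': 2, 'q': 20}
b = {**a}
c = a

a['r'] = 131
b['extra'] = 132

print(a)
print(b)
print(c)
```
{'p': 2, 'q': 20, 'r': 131}
{'p': 2, 'q': 20, 'extra': 132}
{'p': 2, 'q': 20, 'r': 131}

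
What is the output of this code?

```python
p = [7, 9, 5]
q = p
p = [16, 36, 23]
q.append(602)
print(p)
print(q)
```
[16, 36, 23]
[7, 9, 5, 602]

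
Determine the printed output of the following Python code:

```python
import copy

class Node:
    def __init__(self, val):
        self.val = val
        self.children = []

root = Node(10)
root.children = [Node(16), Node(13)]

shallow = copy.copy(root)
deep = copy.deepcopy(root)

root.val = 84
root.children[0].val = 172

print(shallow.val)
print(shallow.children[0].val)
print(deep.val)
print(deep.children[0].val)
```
10
172
10
16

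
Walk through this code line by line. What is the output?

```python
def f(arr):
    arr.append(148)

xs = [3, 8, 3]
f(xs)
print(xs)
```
[3, 8, 3, 148]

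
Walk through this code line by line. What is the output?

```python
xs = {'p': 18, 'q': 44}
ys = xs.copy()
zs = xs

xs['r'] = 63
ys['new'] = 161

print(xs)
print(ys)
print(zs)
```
{'p': 18, 'q': 44, 'r': 63}
{'p': 18, 'q': 44, 'new': 161}
{'p': 18, 'q': 44, 'r': 63}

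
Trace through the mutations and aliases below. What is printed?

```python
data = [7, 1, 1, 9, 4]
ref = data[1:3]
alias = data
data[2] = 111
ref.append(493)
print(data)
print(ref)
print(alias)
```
[7, 1, 111, 9, 4]
[1, 1, 493]
[7, 1, 111, 9, 4]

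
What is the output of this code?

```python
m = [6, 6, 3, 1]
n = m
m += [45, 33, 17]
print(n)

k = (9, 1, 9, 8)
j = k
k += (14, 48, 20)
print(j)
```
[6, 6, 3, 1, 45, 33, 17]
(9, 1, 9, 8)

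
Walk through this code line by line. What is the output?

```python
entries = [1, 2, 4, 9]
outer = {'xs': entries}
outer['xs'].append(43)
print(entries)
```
[1, 2, 4, 9, 43]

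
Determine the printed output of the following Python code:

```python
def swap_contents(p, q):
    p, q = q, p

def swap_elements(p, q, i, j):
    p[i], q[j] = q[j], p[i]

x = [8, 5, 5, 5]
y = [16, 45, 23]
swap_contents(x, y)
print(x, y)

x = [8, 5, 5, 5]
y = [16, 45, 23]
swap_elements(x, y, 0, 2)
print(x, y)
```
[8, 5, 5, 5] [16, 45, 23]
[23, 5, 5, 5] [16, 45, 8]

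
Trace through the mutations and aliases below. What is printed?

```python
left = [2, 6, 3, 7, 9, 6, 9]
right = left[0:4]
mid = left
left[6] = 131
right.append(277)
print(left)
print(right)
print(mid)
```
[2, 6, 3, 7, 9, 6, 131]
[2, 6, 3, 7, 277]
[2, 6, 3, 7, 9, 6, 131]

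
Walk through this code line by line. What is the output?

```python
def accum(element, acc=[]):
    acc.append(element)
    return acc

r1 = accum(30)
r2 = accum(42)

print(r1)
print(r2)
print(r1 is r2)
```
[30, 42]
[30, 42]
True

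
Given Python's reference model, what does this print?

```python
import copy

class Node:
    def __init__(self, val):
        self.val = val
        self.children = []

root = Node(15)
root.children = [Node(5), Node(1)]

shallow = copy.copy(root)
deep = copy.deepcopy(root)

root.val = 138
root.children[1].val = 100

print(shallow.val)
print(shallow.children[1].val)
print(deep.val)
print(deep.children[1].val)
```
15
100
15
1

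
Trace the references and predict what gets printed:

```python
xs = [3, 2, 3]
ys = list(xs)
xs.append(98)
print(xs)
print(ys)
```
[3, 2, 3, 98]
[3, 2, 3]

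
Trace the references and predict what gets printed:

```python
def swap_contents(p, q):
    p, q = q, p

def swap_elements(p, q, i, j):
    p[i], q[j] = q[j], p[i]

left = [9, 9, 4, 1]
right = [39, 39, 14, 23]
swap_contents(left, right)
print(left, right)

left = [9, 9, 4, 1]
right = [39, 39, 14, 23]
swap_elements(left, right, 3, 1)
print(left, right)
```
[9, 9, 4, 1] [39, 39, 14, 23]
[9, 9, 4, 39] [39, 1, 14, 23]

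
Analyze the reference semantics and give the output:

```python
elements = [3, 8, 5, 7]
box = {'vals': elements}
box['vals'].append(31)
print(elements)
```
[3, 8, 5, 7, 31]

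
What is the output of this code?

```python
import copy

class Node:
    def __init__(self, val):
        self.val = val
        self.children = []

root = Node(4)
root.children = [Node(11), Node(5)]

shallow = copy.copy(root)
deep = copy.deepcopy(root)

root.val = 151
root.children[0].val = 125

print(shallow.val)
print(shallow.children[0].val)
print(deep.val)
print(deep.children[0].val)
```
4
125
4
11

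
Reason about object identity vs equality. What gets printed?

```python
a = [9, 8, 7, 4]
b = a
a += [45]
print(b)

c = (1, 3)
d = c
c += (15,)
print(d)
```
[9, 8, 7, 4, 45]
(1, 3)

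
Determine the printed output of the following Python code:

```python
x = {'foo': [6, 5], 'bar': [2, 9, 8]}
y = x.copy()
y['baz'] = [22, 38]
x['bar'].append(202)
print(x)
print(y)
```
{'foo': [6, 5], 'bar': [2, 9, 8, 202]}
{'foo': [6, 5], 'bar': [2, 9, 8, 202], 'baz': [22, 38]}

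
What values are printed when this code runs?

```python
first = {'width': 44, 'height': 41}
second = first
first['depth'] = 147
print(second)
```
{'width': 44, 'height': 41, 'depth': 147}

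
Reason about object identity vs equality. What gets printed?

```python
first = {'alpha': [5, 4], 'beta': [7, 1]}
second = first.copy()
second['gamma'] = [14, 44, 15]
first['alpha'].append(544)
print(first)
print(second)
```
{'alpha': [5, 4, 544], 'beta': [7, 1]}
{'alpha': [5, 4, 544], 'beta': [7, 1], 'gamma': [14, 44, 15]}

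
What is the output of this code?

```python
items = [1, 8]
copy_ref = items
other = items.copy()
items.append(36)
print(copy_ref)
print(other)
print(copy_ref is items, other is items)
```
[1, 8, 36]
[1, 8]
True False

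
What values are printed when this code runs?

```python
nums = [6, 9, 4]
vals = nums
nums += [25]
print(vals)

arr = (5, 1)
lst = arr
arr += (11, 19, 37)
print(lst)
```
[6, 9, 4, 25]
(5, 1)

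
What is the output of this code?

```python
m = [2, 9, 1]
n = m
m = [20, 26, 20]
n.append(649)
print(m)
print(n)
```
[20, 26, 20]
[2, 9, 1, 649]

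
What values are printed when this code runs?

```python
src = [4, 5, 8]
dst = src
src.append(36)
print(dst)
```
[4, 5, 8, 36]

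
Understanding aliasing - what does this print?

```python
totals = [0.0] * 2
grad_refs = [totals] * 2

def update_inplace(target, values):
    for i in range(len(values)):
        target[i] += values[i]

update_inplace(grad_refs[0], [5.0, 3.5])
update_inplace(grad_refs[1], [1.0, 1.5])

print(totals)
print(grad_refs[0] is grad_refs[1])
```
[6.0, 5.0]
True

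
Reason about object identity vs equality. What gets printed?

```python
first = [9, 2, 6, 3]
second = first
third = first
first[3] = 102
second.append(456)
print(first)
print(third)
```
[9, 2, 6, 102, 456]
[9, 2, 6, 102, 456]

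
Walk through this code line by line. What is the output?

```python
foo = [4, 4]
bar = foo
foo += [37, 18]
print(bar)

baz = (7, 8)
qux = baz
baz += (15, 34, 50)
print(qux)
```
[4, 4, 37, 18]
(7, 8)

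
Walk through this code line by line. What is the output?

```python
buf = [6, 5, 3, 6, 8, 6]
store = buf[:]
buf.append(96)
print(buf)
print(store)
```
[6, 5, 3, 6, 8, 6, 96]
[6, 5, 3, 6, 8, 6]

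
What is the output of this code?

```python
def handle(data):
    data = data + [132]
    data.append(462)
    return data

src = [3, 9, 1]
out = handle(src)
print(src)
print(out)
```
[3, 9, 1]
[3, 9, 1, 132, 462]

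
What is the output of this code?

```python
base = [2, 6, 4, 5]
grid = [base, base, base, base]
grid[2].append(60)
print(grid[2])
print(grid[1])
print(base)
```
[2, 6, 4, 5, 60]
[2, 6, 4, 5, 60]
[2, 6, 4, 5, 60]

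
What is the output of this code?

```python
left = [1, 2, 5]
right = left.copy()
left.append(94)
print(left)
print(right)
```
[1, 2, 5, 94]
[1, 2, 5]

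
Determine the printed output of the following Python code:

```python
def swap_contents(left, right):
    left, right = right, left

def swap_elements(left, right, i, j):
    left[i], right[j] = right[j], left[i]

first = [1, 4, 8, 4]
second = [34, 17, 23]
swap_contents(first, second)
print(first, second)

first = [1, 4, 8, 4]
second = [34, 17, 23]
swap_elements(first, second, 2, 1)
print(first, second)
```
[1, 4, 8, 4] [34, 17, 23]
[1, 4, 17, 4] [34, 8, 23]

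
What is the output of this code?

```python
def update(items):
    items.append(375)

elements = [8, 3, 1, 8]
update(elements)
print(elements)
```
[8, 3, 1, 8, 375]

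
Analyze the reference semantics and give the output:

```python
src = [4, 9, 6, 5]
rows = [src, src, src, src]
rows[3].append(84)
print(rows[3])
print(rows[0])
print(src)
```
[4, 9, 6, 5, 84]
[4, 9, 6, 5, 84]
[4, 9, 6, 5, 84]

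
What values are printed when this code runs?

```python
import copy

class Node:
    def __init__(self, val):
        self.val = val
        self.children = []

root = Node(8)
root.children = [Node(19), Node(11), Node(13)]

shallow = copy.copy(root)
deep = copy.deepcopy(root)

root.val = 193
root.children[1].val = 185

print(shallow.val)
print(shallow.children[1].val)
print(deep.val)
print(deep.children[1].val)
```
8
185
8
11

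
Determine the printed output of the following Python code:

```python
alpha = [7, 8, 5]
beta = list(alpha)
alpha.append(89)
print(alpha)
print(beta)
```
[7, 8, 5, 89]
[7, 8, 5]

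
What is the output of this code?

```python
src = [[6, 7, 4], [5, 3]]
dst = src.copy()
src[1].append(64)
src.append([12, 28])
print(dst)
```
[[6, 7, 4], [5, 3, 64]]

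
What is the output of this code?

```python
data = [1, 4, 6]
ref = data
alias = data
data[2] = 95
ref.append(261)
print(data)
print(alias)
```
[1, 4, 95, 261]
[1, 4, 95, 261]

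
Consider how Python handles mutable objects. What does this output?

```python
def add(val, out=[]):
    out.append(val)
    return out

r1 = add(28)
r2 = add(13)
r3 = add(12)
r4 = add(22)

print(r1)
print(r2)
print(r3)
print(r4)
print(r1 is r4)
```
[28, 13, 12, 22]
[28, 13, 12, 22]
[28, 13, 12, 22]
[28, 13, 12, 22]
True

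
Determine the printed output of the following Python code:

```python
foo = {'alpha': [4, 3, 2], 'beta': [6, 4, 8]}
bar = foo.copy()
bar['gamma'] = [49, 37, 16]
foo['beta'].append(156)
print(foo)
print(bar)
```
{'alpha': [4, 3, 2], 'beta': [6, 4, 8, 156]}
{'alpha': [4, 3, 2], 'beta': [6, 4, 8, 156], 'gamma': [49, 37, 16]}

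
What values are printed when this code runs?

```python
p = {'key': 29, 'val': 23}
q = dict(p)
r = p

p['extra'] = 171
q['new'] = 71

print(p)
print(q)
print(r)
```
{'key': 29, 'val': 23, 'extra': 171}
{'key': 29, 'val': 23, 'new': 71}
{'key': 29, 'val': 23, 'extra': 171}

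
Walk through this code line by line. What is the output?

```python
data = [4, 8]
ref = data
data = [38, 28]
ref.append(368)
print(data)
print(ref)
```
[38, 28]
[4, 8, 368]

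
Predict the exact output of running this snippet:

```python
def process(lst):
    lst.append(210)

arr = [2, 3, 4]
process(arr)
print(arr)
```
[2, 3, 4, 210]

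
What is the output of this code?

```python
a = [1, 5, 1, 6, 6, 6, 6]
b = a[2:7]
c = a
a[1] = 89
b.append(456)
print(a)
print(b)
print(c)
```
[1, 89, 1, 6, 6, 6, 6]
[1, 6, 6, 6, 6, 456]
[1, 89, 1, 6, 6, 6, 6]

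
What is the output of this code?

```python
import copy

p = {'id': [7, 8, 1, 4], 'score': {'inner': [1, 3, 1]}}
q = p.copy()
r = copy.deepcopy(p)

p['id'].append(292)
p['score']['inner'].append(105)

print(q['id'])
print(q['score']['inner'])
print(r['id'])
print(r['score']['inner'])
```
[7, 8, 1, 4, 292]
[1, 3, 1, 105]
[7, 8, 1, 4]
[1, 3, 1]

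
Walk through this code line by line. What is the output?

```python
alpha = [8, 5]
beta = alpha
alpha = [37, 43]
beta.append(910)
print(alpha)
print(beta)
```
[37, 43]
[8, 5, 910]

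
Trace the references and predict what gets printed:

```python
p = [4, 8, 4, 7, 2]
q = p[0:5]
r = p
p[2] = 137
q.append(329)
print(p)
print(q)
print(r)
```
[4, 8, 137, 7, 2]
[4, 8, 4, 7, 2, 329]
[4, 8, 137, 7, 2]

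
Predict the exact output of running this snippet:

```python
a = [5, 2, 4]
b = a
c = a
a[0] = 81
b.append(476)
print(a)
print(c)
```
[81, 2, 4, 476]
[81, 2, 4, 476]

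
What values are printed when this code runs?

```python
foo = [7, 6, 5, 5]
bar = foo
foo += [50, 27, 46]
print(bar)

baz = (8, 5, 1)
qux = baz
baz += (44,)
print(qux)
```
[7, 6, 5, 5, 50, 27, 46]
(8, 5, 1)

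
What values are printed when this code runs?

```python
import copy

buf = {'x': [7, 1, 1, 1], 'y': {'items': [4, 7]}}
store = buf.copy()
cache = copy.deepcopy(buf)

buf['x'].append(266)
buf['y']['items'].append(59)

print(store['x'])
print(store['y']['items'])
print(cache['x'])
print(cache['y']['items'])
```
[7, 1, 1, 1, 266]
[4, 7, 59]
[7, 1, 1, 1]
[4, 7]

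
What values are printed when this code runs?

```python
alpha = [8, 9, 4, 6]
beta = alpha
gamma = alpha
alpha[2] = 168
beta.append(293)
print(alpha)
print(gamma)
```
[8, 9, 168, 6, 293]
[8, 9, 168, 6, 293]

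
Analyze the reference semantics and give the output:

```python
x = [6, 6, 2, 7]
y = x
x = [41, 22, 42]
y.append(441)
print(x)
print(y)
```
[41, 22, 42]
[6, 6, 2, 7, 441]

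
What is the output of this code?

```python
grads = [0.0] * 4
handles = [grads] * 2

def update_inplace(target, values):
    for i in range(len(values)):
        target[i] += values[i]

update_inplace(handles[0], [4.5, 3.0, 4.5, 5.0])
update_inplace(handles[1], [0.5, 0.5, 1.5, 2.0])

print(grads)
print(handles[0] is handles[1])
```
[5.0, 3.5, 6.0, 7.0]
True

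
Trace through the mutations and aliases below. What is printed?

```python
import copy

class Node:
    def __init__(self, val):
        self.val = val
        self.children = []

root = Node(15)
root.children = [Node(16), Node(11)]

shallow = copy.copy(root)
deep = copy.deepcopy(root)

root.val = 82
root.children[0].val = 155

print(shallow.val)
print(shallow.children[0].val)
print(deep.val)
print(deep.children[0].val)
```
15
155
15
16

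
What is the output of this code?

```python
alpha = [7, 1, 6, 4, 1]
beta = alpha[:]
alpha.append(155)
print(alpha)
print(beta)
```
[7, 1, 6, 4, 1, 155]
[7, 1, 6, 4, 1]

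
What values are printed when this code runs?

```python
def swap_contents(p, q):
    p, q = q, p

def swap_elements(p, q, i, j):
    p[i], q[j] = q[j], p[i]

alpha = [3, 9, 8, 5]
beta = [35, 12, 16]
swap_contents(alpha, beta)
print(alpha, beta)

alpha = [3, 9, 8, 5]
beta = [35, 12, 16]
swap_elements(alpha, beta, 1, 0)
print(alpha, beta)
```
[3, 9, 8, 5] [35, 12, 16]
[3, 35, 8, 5] [9, 12, 16]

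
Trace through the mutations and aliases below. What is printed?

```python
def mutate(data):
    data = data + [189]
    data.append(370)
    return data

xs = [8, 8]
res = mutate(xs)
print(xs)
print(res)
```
[8, 8]
[8, 8, 189, 370]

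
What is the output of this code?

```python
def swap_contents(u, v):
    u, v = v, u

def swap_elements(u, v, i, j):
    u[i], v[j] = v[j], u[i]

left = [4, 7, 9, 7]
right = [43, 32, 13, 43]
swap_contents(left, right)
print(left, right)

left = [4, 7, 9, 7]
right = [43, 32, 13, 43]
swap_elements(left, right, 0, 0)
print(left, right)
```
[4, 7, 9, 7] [43, 32, 13, 43]
[43, 7, 9, 7] [4, 32, 13, 43]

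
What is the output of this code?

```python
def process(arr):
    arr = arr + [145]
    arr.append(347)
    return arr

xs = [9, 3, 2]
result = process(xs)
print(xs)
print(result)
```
[9, 3, 2]
[9, 3, 2, 145, 347]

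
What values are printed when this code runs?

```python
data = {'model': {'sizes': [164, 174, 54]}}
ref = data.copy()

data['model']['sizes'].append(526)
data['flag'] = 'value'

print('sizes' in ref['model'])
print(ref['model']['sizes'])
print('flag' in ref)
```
True
[164, 174, 54, 526]
False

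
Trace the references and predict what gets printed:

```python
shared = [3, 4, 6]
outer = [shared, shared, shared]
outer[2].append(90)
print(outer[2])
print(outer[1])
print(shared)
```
[3, 4, 6, 90]
[3, 4, 6, 90]
[3, 4, 6, 90]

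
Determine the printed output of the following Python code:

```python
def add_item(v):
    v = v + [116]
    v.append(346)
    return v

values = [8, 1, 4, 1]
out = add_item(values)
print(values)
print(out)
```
[8, 1, 4, 1]
[8, 1, 4, 1, 116, 346]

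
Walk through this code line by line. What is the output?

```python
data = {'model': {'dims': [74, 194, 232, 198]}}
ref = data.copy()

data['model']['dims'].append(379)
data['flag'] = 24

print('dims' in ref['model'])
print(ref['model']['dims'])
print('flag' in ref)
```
True
[74, 194, 232, 198, 379]
False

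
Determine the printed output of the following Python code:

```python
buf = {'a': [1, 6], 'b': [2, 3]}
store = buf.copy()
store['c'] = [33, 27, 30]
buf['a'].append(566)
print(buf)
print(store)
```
{'a': [1, 6, 566], 'b': [2, 3]}
{'a': [1, 6, 566], 'b': [2, 3], 'c': [33, 27, 30]}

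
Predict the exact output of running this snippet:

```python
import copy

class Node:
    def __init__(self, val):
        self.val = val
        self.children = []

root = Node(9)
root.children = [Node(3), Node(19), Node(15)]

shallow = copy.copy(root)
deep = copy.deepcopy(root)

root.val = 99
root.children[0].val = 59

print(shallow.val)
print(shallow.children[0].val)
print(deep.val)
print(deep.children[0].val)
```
9
59
9
3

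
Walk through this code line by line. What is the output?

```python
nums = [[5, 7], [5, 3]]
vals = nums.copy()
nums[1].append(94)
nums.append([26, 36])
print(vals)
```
[[5, 7], [5, 3, 94]]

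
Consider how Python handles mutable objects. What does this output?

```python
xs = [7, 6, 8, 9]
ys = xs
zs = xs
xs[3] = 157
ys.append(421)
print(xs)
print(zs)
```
[7, 6, 8, 157, 421]
[7, 6, 8, 157, 421]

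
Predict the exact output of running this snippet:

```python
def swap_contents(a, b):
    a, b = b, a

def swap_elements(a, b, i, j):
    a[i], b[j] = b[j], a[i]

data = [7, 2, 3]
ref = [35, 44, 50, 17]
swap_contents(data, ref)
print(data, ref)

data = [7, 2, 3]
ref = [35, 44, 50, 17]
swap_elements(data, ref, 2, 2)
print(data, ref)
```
[7, 2, 3] [35, 44, 50, 17]
[7, 2, 50] [35, 44, 3, 17]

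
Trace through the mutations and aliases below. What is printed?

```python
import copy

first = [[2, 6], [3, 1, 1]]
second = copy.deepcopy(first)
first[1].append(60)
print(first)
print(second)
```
[[2, 6], [3, 1, 1, 60]]
[[2, 6], [3, 1, 1]]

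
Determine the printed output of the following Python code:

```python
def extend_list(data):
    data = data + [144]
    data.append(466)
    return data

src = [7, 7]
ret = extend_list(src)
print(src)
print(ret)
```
[7, 7]
[7, 7, 144, 466]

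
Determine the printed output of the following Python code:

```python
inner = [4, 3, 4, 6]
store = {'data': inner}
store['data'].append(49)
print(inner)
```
[4, 3, 4, 6, 49]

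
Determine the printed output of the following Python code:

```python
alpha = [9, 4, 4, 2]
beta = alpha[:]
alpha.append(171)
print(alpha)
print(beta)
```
[9, 4, 4, 2, 171]
[9, 4, 4, 2]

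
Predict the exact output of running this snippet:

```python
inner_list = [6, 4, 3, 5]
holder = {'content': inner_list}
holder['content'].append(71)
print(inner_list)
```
[6, 4, 3, 5, 71]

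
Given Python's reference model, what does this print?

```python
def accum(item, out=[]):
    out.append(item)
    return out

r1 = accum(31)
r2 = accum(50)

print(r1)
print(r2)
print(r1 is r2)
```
[31, 50]
[31, 50]
True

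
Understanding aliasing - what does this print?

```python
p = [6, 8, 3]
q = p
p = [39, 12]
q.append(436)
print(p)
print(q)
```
[39, 12]
[6, 8, 3, 436]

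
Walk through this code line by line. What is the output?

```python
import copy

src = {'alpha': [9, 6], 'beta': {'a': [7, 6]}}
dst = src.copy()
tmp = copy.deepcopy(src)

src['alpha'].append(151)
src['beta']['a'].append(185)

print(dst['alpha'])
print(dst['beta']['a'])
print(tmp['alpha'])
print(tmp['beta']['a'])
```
[9, 6, 151]
[7, 6, 185]
[9, 6]
[7, 6]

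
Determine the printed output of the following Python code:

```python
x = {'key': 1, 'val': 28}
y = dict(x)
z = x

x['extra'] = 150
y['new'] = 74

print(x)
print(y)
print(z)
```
{'key': 1, 'val': 28, 'extra': 150}
{'key': 1, 'val': 28, 'new': 74}
{'key': 1, 'val': 28, 'extra': 150}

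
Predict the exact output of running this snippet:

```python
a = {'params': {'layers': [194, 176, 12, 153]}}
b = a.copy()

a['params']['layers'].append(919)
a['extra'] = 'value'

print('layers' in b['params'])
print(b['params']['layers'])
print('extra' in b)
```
True
[194, 176, 12, 153, 919]
False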